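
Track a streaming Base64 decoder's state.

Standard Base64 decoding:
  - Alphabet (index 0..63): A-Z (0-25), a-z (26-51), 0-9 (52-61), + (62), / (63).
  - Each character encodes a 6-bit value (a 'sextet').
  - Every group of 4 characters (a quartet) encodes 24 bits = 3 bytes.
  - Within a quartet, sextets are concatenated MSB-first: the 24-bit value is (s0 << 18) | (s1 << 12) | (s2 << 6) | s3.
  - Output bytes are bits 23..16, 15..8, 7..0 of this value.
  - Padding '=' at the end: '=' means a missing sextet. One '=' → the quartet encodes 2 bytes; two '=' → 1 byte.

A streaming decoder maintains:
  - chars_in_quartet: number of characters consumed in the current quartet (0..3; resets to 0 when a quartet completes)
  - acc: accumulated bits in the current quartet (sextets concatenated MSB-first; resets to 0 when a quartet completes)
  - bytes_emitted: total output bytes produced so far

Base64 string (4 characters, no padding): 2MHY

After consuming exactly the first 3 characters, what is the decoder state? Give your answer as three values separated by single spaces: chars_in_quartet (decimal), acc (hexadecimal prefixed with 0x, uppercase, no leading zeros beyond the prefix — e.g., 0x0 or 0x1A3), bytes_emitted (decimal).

Answer: 3 0x36307 0

Derivation:
After char 0 ('2'=54): chars_in_quartet=1 acc=0x36 bytes_emitted=0
After char 1 ('M'=12): chars_in_quartet=2 acc=0xD8C bytes_emitted=0
After char 2 ('H'=7): chars_in_quartet=3 acc=0x36307 bytes_emitted=0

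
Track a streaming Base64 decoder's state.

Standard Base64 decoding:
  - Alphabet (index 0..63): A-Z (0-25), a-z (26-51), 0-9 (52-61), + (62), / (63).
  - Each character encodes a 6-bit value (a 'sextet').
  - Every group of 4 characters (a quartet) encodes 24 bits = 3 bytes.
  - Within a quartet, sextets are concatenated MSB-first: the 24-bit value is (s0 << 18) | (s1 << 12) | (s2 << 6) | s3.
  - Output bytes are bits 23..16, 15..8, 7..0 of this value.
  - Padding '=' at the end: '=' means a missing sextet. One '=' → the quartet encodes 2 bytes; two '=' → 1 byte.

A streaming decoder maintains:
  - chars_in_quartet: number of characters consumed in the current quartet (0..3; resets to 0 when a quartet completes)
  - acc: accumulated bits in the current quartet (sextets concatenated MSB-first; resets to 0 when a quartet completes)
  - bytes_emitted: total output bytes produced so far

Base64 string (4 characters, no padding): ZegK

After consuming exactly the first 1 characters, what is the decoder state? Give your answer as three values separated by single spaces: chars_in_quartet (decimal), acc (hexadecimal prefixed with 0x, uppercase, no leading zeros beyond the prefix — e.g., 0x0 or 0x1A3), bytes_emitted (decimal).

Answer: 1 0x19 0

Derivation:
After char 0 ('Z'=25): chars_in_quartet=1 acc=0x19 bytes_emitted=0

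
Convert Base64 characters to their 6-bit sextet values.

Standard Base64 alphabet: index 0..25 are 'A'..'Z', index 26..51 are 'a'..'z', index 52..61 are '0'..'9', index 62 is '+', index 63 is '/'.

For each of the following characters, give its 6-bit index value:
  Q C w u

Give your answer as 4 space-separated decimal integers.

'Q': A..Z range, ord('Q') − ord('A') = 16
'C': A..Z range, ord('C') − ord('A') = 2
'w': a..z range, 26 + ord('w') − ord('a') = 48
'u': a..z range, 26 + ord('u') − ord('a') = 46

Answer: 16 2 48 46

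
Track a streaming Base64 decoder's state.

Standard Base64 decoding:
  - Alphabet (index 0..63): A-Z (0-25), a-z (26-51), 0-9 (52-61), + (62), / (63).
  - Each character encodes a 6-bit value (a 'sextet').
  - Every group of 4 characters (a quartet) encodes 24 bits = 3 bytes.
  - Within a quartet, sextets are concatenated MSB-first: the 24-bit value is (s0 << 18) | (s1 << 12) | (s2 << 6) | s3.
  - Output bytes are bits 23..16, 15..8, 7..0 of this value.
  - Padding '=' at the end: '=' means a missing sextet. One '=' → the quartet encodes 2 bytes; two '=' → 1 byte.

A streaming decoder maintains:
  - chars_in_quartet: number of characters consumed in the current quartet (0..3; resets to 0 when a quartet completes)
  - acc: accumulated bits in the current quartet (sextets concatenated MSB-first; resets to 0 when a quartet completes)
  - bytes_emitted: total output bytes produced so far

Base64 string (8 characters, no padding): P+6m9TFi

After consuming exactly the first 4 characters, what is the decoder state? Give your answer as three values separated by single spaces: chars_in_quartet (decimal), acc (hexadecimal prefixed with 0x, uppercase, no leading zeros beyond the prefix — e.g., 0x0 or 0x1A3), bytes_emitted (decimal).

After char 0 ('P'=15): chars_in_quartet=1 acc=0xF bytes_emitted=0
After char 1 ('+'=62): chars_in_quartet=2 acc=0x3FE bytes_emitted=0
After char 2 ('6'=58): chars_in_quartet=3 acc=0xFFBA bytes_emitted=0
After char 3 ('m'=38): chars_in_quartet=4 acc=0x3FEEA6 -> emit 3F EE A6, reset; bytes_emitted=3

Answer: 0 0x0 3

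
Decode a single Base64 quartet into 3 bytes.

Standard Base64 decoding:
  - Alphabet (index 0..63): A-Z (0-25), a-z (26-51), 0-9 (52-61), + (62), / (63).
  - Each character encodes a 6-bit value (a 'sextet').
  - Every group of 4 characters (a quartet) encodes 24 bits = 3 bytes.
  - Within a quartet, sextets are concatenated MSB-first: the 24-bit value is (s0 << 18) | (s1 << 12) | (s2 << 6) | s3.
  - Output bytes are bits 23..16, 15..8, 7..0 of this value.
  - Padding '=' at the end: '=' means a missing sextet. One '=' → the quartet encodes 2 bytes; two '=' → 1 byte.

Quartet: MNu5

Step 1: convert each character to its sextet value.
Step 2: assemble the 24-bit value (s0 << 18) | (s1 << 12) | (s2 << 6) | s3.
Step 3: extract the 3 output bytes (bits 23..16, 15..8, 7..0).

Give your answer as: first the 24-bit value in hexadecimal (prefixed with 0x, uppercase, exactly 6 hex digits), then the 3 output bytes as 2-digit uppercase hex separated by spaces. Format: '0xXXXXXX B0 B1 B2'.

Sextets: M=12, N=13, u=46, 5=57
24-bit: (12<<18) | (13<<12) | (46<<6) | 57
      = 0x300000 | 0x00D000 | 0x000B80 | 0x000039
      = 0x30DBB9
Bytes: (v>>16)&0xFF=30, (v>>8)&0xFF=DB, v&0xFF=B9

Answer: 0x30DBB9 30 DB B9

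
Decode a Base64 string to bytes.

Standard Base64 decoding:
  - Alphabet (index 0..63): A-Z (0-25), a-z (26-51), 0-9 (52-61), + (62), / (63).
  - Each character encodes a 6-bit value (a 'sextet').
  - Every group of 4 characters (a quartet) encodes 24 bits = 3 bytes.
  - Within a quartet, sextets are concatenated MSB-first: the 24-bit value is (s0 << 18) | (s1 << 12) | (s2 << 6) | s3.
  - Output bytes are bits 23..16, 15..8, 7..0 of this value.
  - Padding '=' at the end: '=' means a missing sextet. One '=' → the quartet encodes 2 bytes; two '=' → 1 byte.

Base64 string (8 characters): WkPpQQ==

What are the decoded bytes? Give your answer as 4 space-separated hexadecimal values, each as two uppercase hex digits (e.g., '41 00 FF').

After char 0 ('W'=22): chars_in_quartet=1 acc=0x16 bytes_emitted=0
After char 1 ('k'=36): chars_in_quartet=2 acc=0x5A4 bytes_emitted=0
After char 2 ('P'=15): chars_in_quartet=3 acc=0x1690F bytes_emitted=0
After char 3 ('p'=41): chars_in_quartet=4 acc=0x5A43E9 -> emit 5A 43 E9, reset; bytes_emitted=3
After char 4 ('Q'=16): chars_in_quartet=1 acc=0x10 bytes_emitted=3
After char 5 ('Q'=16): chars_in_quartet=2 acc=0x410 bytes_emitted=3
Padding '==': partial quartet acc=0x410 -> emit 41; bytes_emitted=4

Answer: 5A 43 E9 41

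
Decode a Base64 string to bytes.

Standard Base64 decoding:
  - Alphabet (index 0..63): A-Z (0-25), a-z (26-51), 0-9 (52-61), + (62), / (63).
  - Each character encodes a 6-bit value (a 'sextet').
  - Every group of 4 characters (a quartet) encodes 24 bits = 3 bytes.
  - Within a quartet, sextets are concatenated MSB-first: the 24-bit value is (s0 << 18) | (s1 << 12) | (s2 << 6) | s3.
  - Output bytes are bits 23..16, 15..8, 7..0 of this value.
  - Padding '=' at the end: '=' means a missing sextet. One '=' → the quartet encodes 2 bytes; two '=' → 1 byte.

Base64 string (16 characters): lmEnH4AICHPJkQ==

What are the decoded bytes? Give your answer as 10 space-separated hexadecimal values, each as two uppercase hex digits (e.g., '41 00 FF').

Answer: 96 61 27 1F 80 08 08 73 C9 91

Derivation:
After char 0 ('l'=37): chars_in_quartet=1 acc=0x25 bytes_emitted=0
After char 1 ('m'=38): chars_in_quartet=2 acc=0x966 bytes_emitted=0
After char 2 ('E'=4): chars_in_quartet=3 acc=0x25984 bytes_emitted=0
After char 3 ('n'=39): chars_in_quartet=4 acc=0x966127 -> emit 96 61 27, reset; bytes_emitted=3
After char 4 ('H'=7): chars_in_quartet=1 acc=0x7 bytes_emitted=3
After char 5 ('4'=56): chars_in_quartet=2 acc=0x1F8 bytes_emitted=3
After char 6 ('A'=0): chars_in_quartet=3 acc=0x7E00 bytes_emitted=3
After char 7 ('I'=8): chars_in_quartet=4 acc=0x1F8008 -> emit 1F 80 08, reset; bytes_emitted=6
After char 8 ('C'=2): chars_in_quartet=1 acc=0x2 bytes_emitted=6
After char 9 ('H'=7): chars_in_quartet=2 acc=0x87 bytes_emitted=6
After char 10 ('P'=15): chars_in_quartet=3 acc=0x21CF bytes_emitted=6
After char 11 ('J'=9): chars_in_quartet=4 acc=0x873C9 -> emit 08 73 C9, reset; bytes_emitted=9
After char 12 ('k'=36): chars_in_quartet=1 acc=0x24 bytes_emitted=9
After char 13 ('Q'=16): chars_in_quartet=2 acc=0x910 bytes_emitted=9
Padding '==': partial quartet acc=0x910 -> emit 91; bytes_emitted=10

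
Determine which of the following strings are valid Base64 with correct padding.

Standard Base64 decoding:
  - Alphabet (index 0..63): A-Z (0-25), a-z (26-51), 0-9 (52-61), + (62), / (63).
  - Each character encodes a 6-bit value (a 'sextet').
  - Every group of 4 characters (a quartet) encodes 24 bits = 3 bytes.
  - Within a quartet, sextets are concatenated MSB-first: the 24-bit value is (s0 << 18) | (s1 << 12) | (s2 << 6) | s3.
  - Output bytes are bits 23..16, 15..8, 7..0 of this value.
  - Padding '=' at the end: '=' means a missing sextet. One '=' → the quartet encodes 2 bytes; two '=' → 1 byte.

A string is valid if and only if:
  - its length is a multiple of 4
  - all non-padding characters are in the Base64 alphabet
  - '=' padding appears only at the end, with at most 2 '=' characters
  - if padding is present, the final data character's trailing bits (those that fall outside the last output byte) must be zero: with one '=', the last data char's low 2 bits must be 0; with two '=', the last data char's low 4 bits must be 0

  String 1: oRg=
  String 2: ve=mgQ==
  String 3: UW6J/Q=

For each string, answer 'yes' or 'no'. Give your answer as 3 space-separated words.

Answer: yes no no

Derivation:
String 1: 'oRg=' → valid
String 2: 've=mgQ==' → invalid (bad char(s): ['=']; '=' in middle)
String 3: 'UW6J/Q=' → invalid (len=7 not mult of 4)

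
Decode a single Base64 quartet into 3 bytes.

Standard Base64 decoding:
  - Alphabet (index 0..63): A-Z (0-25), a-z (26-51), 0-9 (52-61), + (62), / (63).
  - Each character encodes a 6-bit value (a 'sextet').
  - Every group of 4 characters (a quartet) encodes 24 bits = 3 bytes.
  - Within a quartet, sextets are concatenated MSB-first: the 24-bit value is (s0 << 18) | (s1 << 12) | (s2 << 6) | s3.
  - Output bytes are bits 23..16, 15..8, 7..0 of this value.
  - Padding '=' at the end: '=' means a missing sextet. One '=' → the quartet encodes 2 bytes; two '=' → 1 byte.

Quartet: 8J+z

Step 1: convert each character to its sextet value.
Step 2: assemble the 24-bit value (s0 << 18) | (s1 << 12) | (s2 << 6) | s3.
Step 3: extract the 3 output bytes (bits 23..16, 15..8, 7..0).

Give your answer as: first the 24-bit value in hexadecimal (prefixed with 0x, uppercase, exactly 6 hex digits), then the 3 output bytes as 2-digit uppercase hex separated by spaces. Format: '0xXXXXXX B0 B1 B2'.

Sextets: 8=60, J=9, +=62, z=51
24-bit: (60<<18) | (9<<12) | (62<<6) | 51
      = 0xF00000 | 0x009000 | 0x000F80 | 0x000033
      = 0xF09FB3
Bytes: (v>>16)&0xFF=F0, (v>>8)&0xFF=9F, v&0xFF=B3

Answer: 0xF09FB3 F0 9F B3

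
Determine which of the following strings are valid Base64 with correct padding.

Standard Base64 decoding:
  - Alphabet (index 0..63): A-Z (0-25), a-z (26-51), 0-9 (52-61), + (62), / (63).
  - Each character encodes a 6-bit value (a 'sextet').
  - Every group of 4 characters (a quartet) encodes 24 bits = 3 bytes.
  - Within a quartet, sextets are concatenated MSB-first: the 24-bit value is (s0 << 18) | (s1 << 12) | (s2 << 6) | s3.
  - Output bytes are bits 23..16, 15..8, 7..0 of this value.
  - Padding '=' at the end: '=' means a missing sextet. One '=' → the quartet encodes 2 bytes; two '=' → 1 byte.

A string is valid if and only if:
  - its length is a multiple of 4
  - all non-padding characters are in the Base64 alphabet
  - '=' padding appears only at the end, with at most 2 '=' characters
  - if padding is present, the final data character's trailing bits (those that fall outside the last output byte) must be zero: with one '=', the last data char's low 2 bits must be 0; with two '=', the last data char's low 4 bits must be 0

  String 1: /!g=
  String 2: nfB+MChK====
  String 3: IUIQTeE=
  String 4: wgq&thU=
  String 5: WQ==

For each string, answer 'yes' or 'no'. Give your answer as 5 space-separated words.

String 1: '/!g=' → invalid (bad char(s): ['!'])
String 2: 'nfB+MChK====' → invalid (4 pad chars (max 2))
String 3: 'IUIQTeE=' → valid
String 4: 'wgq&thU=' → invalid (bad char(s): ['&'])
String 5: 'WQ==' → valid

Answer: no no yes no yes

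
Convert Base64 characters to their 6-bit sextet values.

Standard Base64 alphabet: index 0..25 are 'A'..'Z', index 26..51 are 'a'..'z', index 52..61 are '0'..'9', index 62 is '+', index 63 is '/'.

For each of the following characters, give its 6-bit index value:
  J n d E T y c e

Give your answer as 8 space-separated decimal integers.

'J': A..Z range, ord('J') − ord('A') = 9
'n': a..z range, 26 + ord('n') − ord('a') = 39
'd': a..z range, 26 + ord('d') − ord('a') = 29
'E': A..Z range, ord('E') − ord('A') = 4
'T': A..Z range, ord('T') − ord('A') = 19
'y': a..z range, 26 + ord('y') − ord('a') = 50
'c': a..z range, 26 + ord('c') − ord('a') = 28
'e': a..z range, 26 + ord('e') − ord('a') = 30

Answer: 9 39 29 4 19 50 28 30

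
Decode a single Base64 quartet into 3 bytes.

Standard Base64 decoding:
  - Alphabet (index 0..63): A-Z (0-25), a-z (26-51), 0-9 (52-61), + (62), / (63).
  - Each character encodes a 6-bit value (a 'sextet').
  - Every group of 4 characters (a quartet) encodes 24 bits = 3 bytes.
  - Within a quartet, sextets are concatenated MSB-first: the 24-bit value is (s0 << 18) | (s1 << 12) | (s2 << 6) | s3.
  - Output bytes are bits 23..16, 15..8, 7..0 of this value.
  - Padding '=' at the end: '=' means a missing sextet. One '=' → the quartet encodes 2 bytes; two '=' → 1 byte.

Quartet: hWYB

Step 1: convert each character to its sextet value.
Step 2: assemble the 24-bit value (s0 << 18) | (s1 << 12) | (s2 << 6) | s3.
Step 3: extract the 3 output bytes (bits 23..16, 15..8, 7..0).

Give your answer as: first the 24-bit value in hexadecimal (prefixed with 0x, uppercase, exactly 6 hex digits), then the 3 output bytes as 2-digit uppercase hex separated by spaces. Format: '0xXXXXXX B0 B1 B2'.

Answer: 0x856601 85 66 01

Derivation:
Sextets: h=33, W=22, Y=24, B=1
24-bit: (33<<18) | (22<<12) | (24<<6) | 1
      = 0x840000 | 0x016000 | 0x000600 | 0x000001
      = 0x856601
Bytes: (v>>16)&0xFF=85, (v>>8)&0xFF=66, v&0xFF=01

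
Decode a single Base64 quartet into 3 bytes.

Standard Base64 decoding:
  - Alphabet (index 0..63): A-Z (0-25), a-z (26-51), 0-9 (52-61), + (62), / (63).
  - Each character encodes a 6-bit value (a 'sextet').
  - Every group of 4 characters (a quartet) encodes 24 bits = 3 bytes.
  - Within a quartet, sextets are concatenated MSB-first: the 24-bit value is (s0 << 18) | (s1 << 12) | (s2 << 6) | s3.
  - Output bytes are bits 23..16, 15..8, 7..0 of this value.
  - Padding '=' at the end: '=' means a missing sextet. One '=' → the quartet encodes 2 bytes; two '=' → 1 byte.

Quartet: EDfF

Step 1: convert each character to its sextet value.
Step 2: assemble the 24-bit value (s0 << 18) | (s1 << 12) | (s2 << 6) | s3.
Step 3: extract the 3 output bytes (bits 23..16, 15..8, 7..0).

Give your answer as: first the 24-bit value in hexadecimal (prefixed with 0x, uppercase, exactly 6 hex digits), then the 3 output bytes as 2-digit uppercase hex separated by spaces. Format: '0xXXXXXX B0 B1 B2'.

Sextets: E=4, D=3, f=31, F=5
24-bit: (4<<18) | (3<<12) | (31<<6) | 5
      = 0x100000 | 0x003000 | 0x0007C0 | 0x000005
      = 0x1037C5
Bytes: (v>>16)&0xFF=10, (v>>8)&0xFF=37, v&0xFF=C5

Answer: 0x1037C5 10 37 C5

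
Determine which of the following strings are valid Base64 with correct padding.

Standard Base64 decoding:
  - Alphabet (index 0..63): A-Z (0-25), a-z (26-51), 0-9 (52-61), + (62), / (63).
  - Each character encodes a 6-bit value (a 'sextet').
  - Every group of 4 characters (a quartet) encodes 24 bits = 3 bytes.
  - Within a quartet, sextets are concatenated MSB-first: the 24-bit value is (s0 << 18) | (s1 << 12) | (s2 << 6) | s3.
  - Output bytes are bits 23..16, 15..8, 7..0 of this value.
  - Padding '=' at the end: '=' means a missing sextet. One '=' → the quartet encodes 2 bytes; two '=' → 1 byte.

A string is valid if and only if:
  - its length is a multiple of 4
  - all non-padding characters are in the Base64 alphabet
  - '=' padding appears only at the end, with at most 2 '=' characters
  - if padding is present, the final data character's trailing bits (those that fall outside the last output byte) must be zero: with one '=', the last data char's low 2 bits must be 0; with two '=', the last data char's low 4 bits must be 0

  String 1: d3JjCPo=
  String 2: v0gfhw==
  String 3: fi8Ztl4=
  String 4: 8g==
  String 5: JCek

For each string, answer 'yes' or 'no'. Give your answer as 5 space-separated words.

String 1: 'd3JjCPo=' → valid
String 2: 'v0gfhw==' → valid
String 3: 'fi8Ztl4=' → valid
String 4: '8g==' → valid
String 5: 'JCek' → valid

Answer: yes yes yes yes yes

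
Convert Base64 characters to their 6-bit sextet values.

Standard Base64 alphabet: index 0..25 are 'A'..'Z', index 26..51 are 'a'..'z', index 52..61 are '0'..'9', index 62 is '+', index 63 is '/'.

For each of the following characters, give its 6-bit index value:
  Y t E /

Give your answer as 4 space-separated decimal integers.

'Y': A..Z range, ord('Y') − ord('A') = 24
't': a..z range, 26 + ord('t') − ord('a') = 45
'E': A..Z range, ord('E') − ord('A') = 4
'/': index 63

Answer: 24 45 4 63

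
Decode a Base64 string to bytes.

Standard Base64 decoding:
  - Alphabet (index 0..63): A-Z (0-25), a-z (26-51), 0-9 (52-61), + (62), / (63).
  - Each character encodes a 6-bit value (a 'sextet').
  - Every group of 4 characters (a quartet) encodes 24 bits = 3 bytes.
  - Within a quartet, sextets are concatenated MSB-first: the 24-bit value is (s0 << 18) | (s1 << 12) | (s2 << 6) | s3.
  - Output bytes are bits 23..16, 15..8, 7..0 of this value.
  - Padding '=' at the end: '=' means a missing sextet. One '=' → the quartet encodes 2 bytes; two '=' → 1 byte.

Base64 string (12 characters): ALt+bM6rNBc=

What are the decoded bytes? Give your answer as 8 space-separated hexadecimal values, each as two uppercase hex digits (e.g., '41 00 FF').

After char 0 ('A'=0): chars_in_quartet=1 acc=0x0 bytes_emitted=0
After char 1 ('L'=11): chars_in_quartet=2 acc=0xB bytes_emitted=0
After char 2 ('t'=45): chars_in_quartet=3 acc=0x2ED bytes_emitted=0
After char 3 ('+'=62): chars_in_quartet=4 acc=0xBB7E -> emit 00 BB 7E, reset; bytes_emitted=3
After char 4 ('b'=27): chars_in_quartet=1 acc=0x1B bytes_emitted=3
After char 5 ('M'=12): chars_in_quartet=2 acc=0x6CC bytes_emitted=3
After char 6 ('6'=58): chars_in_quartet=3 acc=0x1B33A bytes_emitted=3
After char 7 ('r'=43): chars_in_quartet=4 acc=0x6CCEAB -> emit 6C CE AB, reset; bytes_emitted=6
After char 8 ('N'=13): chars_in_quartet=1 acc=0xD bytes_emitted=6
After char 9 ('B'=1): chars_in_quartet=2 acc=0x341 bytes_emitted=6
After char 10 ('c'=28): chars_in_quartet=3 acc=0xD05C bytes_emitted=6
Padding '=': partial quartet acc=0xD05C -> emit 34 17; bytes_emitted=8

Answer: 00 BB 7E 6C CE AB 34 17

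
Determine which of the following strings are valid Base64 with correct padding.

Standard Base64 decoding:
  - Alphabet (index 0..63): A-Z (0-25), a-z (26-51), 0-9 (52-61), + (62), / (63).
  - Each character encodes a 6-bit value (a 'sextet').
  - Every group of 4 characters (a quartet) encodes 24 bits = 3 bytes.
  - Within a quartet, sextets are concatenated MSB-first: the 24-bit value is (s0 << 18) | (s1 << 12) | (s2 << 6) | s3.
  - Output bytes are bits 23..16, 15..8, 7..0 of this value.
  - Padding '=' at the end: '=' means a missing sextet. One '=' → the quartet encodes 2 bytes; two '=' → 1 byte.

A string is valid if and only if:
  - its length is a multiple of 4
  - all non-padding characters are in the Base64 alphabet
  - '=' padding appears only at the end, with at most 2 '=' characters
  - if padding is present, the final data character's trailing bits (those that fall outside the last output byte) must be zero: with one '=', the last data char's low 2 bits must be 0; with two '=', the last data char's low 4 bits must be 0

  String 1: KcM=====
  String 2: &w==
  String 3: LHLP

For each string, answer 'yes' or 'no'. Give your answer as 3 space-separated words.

String 1: 'KcM=====' → invalid (5 pad chars (max 2))
String 2: '&w==' → invalid (bad char(s): ['&'])
String 3: 'LHLP' → valid

Answer: no no yes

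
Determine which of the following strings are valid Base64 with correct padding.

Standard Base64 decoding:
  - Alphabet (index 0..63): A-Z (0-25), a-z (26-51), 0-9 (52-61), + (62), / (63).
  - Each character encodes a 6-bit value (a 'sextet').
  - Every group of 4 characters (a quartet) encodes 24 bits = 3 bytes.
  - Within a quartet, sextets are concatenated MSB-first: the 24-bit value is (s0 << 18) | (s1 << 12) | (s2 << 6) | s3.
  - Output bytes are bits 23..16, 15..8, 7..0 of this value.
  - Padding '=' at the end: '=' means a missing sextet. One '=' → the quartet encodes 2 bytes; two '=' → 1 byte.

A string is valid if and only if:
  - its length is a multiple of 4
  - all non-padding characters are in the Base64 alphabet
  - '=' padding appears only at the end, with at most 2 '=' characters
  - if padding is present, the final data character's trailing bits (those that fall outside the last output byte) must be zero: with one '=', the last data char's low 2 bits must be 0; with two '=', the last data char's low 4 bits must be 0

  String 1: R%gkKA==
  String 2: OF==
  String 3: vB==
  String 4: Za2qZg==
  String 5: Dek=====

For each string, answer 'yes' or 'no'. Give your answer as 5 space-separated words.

Answer: no no no yes no

Derivation:
String 1: 'R%gkKA==' → invalid (bad char(s): ['%'])
String 2: 'OF==' → invalid (bad trailing bits)
String 3: 'vB==' → invalid (bad trailing bits)
String 4: 'Za2qZg==' → valid
String 5: 'Dek=====' → invalid (5 pad chars (max 2))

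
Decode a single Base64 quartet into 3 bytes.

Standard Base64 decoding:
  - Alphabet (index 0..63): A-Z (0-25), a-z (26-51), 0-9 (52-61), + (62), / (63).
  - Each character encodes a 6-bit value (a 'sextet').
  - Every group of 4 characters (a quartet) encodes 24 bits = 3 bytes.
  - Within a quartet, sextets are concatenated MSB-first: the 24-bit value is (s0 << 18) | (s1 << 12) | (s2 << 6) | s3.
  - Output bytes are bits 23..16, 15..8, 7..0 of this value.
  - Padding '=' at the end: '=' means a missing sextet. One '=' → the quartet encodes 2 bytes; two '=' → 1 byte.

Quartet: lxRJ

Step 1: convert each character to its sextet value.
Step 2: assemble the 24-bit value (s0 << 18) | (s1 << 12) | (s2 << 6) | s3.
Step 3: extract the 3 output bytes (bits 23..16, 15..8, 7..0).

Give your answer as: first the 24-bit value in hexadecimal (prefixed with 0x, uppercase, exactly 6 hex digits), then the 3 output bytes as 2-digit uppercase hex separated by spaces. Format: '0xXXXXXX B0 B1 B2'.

Answer: 0x971449 97 14 49

Derivation:
Sextets: l=37, x=49, R=17, J=9
24-bit: (37<<18) | (49<<12) | (17<<6) | 9
      = 0x940000 | 0x031000 | 0x000440 | 0x000009
      = 0x971449
Bytes: (v>>16)&0xFF=97, (v>>8)&0xFF=14, v&0xFF=49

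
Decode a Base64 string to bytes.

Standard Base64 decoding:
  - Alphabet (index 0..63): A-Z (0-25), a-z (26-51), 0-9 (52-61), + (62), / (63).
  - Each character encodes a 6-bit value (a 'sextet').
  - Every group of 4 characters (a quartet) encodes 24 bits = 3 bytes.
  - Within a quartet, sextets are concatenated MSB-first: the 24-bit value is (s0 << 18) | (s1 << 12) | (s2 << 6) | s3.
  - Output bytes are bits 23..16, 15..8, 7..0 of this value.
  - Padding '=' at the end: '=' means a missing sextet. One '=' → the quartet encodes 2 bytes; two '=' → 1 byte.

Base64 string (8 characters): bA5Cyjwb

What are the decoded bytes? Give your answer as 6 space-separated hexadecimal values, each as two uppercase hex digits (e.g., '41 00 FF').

Answer: 6C 0E 42 CA 3C 1B

Derivation:
After char 0 ('b'=27): chars_in_quartet=1 acc=0x1B bytes_emitted=0
After char 1 ('A'=0): chars_in_quartet=2 acc=0x6C0 bytes_emitted=0
After char 2 ('5'=57): chars_in_quartet=3 acc=0x1B039 bytes_emitted=0
After char 3 ('C'=2): chars_in_quartet=4 acc=0x6C0E42 -> emit 6C 0E 42, reset; bytes_emitted=3
After char 4 ('y'=50): chars_in_quartet=1 acc=0x32 bytes_emitted=3
After char 5 ('j'=35): chars_in_quartet=2 acc=0xCA3 bytes_emitted=3
After char 6 ('w'=48): chars_in_quartet=3 acc=0x328F0 bytes_emitted=3
After char 7 ('b'=27): chars_in_quartet=4 acc=0xCA3C1B -> emit CA 3C 1B, reset; bytes_emitted=6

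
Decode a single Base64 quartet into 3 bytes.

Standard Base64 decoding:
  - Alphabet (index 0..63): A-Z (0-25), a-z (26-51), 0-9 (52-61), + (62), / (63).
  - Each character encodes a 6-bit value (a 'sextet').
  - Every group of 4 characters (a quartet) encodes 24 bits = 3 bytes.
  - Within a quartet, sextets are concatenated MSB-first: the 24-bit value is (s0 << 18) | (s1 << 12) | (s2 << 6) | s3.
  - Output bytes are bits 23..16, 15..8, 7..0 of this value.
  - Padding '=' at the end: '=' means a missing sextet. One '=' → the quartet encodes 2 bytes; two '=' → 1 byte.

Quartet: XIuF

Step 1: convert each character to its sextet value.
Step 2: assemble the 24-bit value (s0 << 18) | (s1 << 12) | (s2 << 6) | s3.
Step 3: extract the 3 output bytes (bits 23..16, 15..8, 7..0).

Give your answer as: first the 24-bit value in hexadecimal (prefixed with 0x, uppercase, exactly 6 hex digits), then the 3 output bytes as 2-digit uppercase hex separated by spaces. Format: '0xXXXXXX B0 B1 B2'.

Answer: 0x5C8B85 5C 8B 85

Derivation:
Sextets: X=23, I=8, u=46, F=5
24-bit: (23<<18) | (8<<12) | (46<<6) | 5
      = 0x5C0000 | 0x008000 | 0x000B80 | 0x000005
      = 0x5C8B85
Bytes: (v>>16)&0xFF=5C, (v>>8)&0xFF=8B, v&0xFF=85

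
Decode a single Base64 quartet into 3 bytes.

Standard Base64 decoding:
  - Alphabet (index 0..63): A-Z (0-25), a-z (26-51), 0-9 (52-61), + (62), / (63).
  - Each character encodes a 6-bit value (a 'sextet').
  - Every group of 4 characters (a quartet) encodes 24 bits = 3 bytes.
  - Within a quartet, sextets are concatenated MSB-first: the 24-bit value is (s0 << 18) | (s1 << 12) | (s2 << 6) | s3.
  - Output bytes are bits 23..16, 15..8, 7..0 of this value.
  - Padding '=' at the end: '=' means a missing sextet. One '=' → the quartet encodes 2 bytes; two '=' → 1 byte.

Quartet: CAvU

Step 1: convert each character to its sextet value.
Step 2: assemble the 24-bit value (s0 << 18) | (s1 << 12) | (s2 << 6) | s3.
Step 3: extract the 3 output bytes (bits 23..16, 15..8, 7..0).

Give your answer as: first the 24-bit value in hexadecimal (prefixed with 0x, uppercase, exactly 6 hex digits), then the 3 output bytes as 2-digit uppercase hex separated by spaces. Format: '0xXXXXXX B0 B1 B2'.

Answer: 0x080BD4 08 0B D4

Derivation:
Sextets: C=2, A=0, v=47, U=20
24-bit: (2<<18) | (0<<12) | (47<<6) | 20
      = 0x080000 | 0x000000 | 0x000BC0 | 0x000014
      = 0x080BD4
Bytes: (v>>16)&0xFF=08, (v>>8)&0xFF=0B, v&0xFF=D4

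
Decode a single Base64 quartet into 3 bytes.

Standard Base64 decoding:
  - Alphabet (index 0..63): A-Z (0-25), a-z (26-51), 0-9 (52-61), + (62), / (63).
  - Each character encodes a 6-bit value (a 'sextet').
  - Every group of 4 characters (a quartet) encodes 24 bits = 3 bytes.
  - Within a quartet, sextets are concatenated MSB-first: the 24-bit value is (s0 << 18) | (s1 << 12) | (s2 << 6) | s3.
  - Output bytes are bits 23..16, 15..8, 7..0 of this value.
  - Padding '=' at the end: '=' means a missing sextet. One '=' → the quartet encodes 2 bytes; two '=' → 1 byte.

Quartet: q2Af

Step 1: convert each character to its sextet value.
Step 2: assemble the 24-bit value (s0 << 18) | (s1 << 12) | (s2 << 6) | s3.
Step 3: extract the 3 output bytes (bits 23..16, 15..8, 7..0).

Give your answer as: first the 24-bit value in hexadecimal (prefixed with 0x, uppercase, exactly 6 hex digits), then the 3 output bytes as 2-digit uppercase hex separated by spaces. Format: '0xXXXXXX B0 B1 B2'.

Sextets: q=42, 2=54, A=0, f=31
24-bit: (42<<18) | (54<<12) | (0<<6) | 31
      = 0xA80000 | 0x036000 | 0x000000 | 0x00001F
      = 0xAB601F
Bytes: (v>>16)&0xFF=AB, (v>>8)&0xFF=60, v&0xFF=1F

Answer: 0xAB601F AB 60 1F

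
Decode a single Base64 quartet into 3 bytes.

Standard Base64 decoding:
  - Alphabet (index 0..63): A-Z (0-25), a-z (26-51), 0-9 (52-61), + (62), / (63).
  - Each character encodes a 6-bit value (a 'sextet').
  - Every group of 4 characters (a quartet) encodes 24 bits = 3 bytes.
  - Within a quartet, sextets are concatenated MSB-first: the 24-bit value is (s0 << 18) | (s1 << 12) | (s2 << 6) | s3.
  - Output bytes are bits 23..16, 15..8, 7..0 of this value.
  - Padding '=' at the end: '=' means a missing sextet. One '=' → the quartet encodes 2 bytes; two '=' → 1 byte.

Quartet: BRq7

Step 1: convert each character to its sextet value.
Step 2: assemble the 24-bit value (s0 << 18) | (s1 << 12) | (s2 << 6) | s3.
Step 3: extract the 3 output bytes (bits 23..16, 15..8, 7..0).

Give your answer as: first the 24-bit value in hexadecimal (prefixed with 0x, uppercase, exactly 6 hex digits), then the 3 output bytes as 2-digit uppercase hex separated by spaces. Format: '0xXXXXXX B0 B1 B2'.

Sextets: B=1, R=17, q=42, 7=59
24-bit: (1<<18) | (17<<12) | (42<<6) | 59
      = 0x040000 | 0x011000 | 0x000A80 | 0x00003B
      = 0x051ABB
Bytes: (v>>16)&0xFF=05, (v>>8)&0xFF=1A, v&0xFF=BB

Answer: 0x051ABB 05 1A BB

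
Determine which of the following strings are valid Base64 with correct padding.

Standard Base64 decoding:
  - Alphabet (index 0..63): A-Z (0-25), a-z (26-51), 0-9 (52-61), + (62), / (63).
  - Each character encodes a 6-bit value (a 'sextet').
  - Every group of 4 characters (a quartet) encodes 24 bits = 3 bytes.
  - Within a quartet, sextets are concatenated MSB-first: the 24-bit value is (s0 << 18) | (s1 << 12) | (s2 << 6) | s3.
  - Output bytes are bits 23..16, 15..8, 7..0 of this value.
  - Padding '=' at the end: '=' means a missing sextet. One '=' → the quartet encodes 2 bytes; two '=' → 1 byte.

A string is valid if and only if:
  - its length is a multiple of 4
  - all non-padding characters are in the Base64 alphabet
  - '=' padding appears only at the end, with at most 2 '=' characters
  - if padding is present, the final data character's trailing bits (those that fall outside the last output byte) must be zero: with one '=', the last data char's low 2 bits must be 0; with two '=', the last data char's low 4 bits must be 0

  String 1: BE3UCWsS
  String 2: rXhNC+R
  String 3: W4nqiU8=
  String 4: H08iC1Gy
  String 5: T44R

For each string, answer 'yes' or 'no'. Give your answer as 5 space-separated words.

Answer: yes no yes yes yes

Derivation:
String 1: 'BE3UCWsS' → valid
String 2: 'rXhNC+R' → invalid (len=7 not mult of 4)
String 3: 'W4nqiU8=' → valid
String 4: 'H08iC1Gy' → valid
String 5: 'T44R' → valid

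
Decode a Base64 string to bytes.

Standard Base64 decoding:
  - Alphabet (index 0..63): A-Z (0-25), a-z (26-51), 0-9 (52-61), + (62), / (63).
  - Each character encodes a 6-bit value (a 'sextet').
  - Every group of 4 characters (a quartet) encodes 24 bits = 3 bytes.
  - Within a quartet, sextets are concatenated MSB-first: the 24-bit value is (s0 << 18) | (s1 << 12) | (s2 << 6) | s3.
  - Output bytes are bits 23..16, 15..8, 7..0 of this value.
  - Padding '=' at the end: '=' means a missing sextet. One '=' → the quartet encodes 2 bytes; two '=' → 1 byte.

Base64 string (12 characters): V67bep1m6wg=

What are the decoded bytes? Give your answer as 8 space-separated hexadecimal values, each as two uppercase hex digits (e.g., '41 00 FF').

After char 0 ('V'=21): chars_in_quartet=1 acc=0x15 bytes_emitted=0
After char 1 ('6'=58): chars_in_quartet=2 acc=0x57A bytes_emitted=0
After char 2 ('7'=59): chars_in_quartet=3 acc=0x15EBB bytes_emitted=0
After char 3 ('b'=27): chars_in_quartet=4 acc=0x57AEDB -> emit 57 AE DB, reset; bytes_emitted=3
After char 4 ('e'=30): chars_in_quartet=1 acc=0x1E bytes_emitted=3
After char 5 ('p'=41): chars_in_quartet=2 acc=0x7A9 bytes_emitted=3
After char 6 ('1'=53): chars_in_quartet=3 acc=0x1EA75 bytes_emitted=3
After char 7 ('m'=38): chars_in_quartet=4 acc=0x7A9D66 -> emit 7A 9D 66, reset; bytes_emitted=6
After char 8 ('6'=58): chars_in_quartet=1 acc=0x3A bytes_emitted=6
After char 9 ('w'=48): chars_in_quartet=2 acc=0xEB0 bytes_emitted=6
After char 10 ('g'=32): chars_in_quartet=3 acc=0x3AC20 bytes_emitted=6
Padding '=': partial quartet acc=0x3AC20 -> emit EB 08; bytes_emitted=8

Answer: 57 AE DB 7A 9D 66 EB 08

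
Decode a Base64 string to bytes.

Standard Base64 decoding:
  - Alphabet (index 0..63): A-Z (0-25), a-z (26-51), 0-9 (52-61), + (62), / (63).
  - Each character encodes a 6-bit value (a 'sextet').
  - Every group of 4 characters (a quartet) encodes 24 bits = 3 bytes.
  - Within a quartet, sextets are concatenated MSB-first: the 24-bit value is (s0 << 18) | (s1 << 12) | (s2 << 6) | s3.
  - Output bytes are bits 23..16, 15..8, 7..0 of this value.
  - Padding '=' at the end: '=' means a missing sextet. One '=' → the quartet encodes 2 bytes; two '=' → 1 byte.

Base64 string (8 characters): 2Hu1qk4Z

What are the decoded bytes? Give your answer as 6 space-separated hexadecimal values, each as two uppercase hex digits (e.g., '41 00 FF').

After char 0 ('2'=54): chars_in_quartet=1 acc=0x36 bytes_emitted=0
After char 1 ('H'=7): chars_in_quartet=2 acc=0xD87 bytes_emitted=0
After char 2 ('u'=46): chars_in_quartet=3 acc=0x361EE bytes_emitted=0
After char 3 ('1'=53): chars_in_quartet=4 acc=0xD87BB5 -> emit D8 7B B5, reset; bytes_emitted=3
After char 4 ('q'=42): chars_in_quartet=1 acc=0x2A bytes_emitted=3
After char 5 ('k'=36): chars_in_quartet=2 acc=0xAA4 bytes_emitted=3
After char 6 ('4'=56): chars_in_quartet=3 acc=0x2A938 bytes_emitted=3
After char 7 ('Z'=25): chars_in_quartet=4 acc=0xAA4E19 -> emit AA 4E 19, reset; bytes_emitted=6

Answer: D8 7B B5 AA 4E 19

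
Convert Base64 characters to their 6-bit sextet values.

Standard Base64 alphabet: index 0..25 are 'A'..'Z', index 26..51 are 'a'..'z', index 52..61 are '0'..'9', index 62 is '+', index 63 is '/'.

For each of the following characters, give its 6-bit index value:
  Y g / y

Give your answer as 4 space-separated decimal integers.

Answer: 24 32 63 50

Derivation:
'Y': A..Z range, ord('Y') − ord('A') = 24
'g': a..z range, 26 + ord('g') − ord('a') = 32
'/': index 63
'y': a..z range, 26 + ord('y') − ord('a') = 50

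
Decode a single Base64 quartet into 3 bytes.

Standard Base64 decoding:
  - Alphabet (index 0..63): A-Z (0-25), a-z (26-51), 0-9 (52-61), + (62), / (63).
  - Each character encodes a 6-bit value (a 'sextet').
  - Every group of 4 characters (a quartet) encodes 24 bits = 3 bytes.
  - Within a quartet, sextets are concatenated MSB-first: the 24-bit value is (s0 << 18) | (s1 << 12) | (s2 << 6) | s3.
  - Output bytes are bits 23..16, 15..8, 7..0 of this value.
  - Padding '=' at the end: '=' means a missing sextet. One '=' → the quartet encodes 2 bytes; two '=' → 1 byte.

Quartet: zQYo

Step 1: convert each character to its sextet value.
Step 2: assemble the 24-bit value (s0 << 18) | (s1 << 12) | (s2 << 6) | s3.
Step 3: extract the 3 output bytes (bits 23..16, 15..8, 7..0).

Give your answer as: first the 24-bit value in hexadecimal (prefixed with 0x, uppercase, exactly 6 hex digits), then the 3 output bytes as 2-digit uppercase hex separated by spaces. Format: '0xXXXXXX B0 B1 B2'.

Sextets: z=51, Q=16, Y=24, o=40
24-bit: (51<<18) | (16<<12) | (24<<6) | 40
      = 0xCC0000 | 0x010000 | 0x000600 | 0x000028
      = 0xCD0628
Bytes: (v>>16)&0xFF=CD, (v>>8)&0xFF=06, v&0xFF=28

Answer: 0xCD0628 CD 06 28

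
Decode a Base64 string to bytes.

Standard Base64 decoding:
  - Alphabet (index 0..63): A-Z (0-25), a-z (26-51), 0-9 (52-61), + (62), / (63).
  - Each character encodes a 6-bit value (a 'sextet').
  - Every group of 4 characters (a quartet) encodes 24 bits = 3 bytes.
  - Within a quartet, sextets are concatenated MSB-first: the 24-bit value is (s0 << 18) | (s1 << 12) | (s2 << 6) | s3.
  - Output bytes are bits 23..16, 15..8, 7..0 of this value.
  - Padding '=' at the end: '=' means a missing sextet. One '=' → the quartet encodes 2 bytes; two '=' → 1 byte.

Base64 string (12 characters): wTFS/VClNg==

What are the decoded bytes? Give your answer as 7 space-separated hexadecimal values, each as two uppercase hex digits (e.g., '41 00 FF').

After char 0 ('w'=48): chars_in_quartet=1 acc=0x30 bytes_emitted=0
After char 1 ('T'=19): chars_in_quartet=2 acc=0xC13 bytes_emitted=0
After char 2 ('F'=5): chars_in_quartet=3 acc=0x304C5 bytes_emitted=0
After char 3 ('S'=18): chars_in_quartet=4 acc=0xC13152 -> emit C1 31 52, reset; bytes_emitted=3
After char 4 ('/'=63): chars_in_quartet=1 acc=0x3F bytes_emitted=3
After char 5 ('V'=21): chars_in_quartet=2 acc=0xFD5 bytes_emitted=3
After char 6 ('C'=2): chars_in_quartet=3 acc=0x3F542 bytes_emitted=3
After char 7 ('l'=37): chars_in_quartet=4 acc=0xFD50A5 -> emit FD 50 A5, reset; bytes_emitted=6
After char 8 ('N'=13): chars_in_quartet=1 acc=0xD bytes_emitted=6
After char 9 ('g'=32): chars_in_quartet=2 acc=0x360 bytes_emitted=6
Padding '==': partial quartet acc=0x360 -> emit 36; bytes_emitted=7

Answer: C1 31 52 FD 50 A5 36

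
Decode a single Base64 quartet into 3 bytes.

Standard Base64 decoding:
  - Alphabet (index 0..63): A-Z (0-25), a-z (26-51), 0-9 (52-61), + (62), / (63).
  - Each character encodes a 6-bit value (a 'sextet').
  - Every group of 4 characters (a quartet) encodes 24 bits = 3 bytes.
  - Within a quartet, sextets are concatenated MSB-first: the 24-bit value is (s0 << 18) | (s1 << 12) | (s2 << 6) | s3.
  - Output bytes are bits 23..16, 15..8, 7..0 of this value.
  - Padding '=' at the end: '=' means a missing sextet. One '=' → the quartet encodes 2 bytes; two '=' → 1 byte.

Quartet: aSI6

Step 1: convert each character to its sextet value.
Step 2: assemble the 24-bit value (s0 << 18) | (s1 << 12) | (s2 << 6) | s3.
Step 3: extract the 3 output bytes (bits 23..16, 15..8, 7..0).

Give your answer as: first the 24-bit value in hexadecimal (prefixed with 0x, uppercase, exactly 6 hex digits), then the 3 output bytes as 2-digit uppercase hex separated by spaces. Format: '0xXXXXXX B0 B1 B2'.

Answer: 0x69223A 69 22 3A

Derivation:
Sextets: a=26, S=18, I=8, 6=58
24-bit: (26<<18) | (18<<12) | (8<<6) | 58
      = 0x680000 | 0x012000 | 0x000200 | 0x00003A
      = 0x69223A
Bytes: (v>>16)&0xFF=69, (v>>8)&0xFF=22, v&0xFF=3A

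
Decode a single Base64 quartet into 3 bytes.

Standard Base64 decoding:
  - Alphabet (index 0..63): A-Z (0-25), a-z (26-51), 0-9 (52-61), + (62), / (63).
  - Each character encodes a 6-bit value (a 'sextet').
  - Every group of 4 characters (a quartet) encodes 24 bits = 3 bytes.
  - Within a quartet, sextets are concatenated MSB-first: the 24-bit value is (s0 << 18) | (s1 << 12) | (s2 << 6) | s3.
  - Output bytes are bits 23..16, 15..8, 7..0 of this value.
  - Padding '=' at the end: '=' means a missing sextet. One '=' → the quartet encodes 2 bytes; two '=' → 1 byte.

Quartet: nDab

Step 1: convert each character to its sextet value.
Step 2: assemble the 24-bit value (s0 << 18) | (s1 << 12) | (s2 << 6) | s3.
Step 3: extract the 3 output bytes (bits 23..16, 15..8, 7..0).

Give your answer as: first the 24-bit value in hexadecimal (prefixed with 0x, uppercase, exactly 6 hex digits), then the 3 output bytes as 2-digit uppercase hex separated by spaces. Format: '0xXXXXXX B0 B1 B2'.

Answer: 0x9C369B 9C 36 9B

Derivation:
Sextets: n=39, D=3, a=26, b=27
24-bit: (39<<18) | (3<<12) | (26<<6) | 27
      = 0x9C0000 | 0x003000 | 0x000680 | 0x00001B
      = 0x9C369B
Bytes: (v>>16)&0xFF=9C, (v>>8)&0xFF=36, v&0xFF=9B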